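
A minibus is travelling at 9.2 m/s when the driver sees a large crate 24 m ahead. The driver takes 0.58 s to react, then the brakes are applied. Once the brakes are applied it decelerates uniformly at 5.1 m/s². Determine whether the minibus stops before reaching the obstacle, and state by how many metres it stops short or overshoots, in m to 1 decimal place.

Yes — it stops 10.4 m short of the obstacle

Reaction distance = 9.2000 × 0.58 = 5.336 m.
Braking distance = v²/(2a) = 84.640 / 10.200 = 8.298 m.
Total stopping distance = 5.336 + 8.298 = 13.634 m, vs 24 m available — it stops with 24 − 13.634 = 10.366 m to spare.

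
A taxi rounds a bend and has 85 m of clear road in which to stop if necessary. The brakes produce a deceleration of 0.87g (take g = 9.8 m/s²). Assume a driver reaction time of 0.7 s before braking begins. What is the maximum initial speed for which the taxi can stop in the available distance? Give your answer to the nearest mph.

a = 0.87 × 9.8 = 8.526 m/s².
Stopping distance: v·t_r + v²/(2a) = 85 with t_r = 0.7 s and a = 8.526 m/s².
So v² + 11.936 v − 1449.42 = 0.
Positive root: v = −a·t_r + √((a·t_r)² + 2a·d) = −5.968 + √(35.617 + 1449.42) = 32.5682 m/s.
32.5682 m/s ÷ 0.44704 = 72.853 mph.

Maximum speed ≈ 73 mph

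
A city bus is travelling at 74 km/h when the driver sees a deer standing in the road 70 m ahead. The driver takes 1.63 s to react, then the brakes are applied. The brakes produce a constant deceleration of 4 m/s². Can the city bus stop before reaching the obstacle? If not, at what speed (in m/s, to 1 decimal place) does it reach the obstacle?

74 km/h ÷ 3.6 = 20.5556 m/s.
Reaction distance = 20.5556 × 1.63 = 33.506 m.
Braking distance needed to stop: v²/(2a) = 422.533 / 8.000 = 52.817 m, so total needed = 33.506 + 52.817 = 86.323 m > 70 m — it cannot stop.
Distance remaining when braking begins: 70 − 33.506 = 36.494 m.
v² = v₀² − 2a·d = 422.533 − 2 × 4.000 × 36.494 = 130.581 m²/s².
v = √130.581 = 11.427 m/s.

No — it strikes the obstacle at 11.4 m/s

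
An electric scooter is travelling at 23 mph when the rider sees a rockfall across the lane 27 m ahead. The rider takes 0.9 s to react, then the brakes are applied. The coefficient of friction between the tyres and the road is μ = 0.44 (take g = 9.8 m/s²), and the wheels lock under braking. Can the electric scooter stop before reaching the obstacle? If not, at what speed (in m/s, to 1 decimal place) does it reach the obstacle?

Yes — it stops about 5.5 m short of the obstacle, so it never reaches it

23 mph × 0.44704 = 10.2819 m/s.
a = μg = 0.44 × 9.8 = 4.312 m/s².
Reaction distance = 10.2819 × 0.9 = 9.254 m.
Braking distance = v²/(2a) = 105.717 / 8.624 = 12.258 m.
Total stopping distance = 9.254 + 12.258 = 21.512 m, vs 27 m available — it stops with 27 − 21.512 = 5.488 m to spare.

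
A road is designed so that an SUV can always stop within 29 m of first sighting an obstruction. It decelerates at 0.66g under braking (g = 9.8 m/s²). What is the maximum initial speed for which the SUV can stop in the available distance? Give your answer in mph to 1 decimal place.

Maximum speed ≈ 43.3 mph

a = 0.66 × 9.8 = 6.468 m/s².
v²/(2a) = d ⇒ v = √(2 × 6.468 × 29) = √375.14 = 19.3685 m/s.
19.3685 m/s ÷ 0.44704 = 43.326 mph.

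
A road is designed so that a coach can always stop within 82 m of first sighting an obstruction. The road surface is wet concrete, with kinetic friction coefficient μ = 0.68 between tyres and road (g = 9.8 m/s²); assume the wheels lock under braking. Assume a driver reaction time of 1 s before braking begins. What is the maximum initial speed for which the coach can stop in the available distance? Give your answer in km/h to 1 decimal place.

Maximum speed ≈ 97.4 km/h

a = μg = 0.68 × 9.8 = 6.664 m/s².
Stopping distance: v·t_r + v²/(2a) = 82 with t_r = 1 s and a = 6.664 m/s².
So v² + 13.328 v − 1092.90 = 0.
Positive root: v = −a·t_r + √((a·t_r)² + 2a·d) = −6.664 + √(44.409 + 1092.90) = 27.0600 m/s.
27.0600 m/s × 3.6 = 97.416 km/h.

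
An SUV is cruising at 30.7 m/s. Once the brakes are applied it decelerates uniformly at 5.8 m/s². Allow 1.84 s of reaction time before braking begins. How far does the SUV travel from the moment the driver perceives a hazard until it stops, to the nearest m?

Total stopping distance ≈ 138 m

Reaction distance = v·t_r = 30.7000 × 1.84 = 56.488 m.
Braking distance = v²/(2a) = 30.7000² / (2 × 5.800) = 942.490 / 11.600 = 81.249 m.
Total = 56.488 + 81.249 = 137.737 m.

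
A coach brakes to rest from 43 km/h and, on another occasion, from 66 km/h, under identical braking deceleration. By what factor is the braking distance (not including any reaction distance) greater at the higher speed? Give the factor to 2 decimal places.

Factor ≈ 2.36

Braking distance d = v²/(2a), so with a fixed, d ∝ v².
Factor = (66/43)² = 1.5349² = 2.3559.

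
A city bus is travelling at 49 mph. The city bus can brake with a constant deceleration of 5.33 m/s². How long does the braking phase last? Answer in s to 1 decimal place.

Braking time ≈ 4.1 s

49 mph × 0.44704 = 21.9050 m/s.
Braking time = v/a = 21.9050 / 5.330 = 4.110 s.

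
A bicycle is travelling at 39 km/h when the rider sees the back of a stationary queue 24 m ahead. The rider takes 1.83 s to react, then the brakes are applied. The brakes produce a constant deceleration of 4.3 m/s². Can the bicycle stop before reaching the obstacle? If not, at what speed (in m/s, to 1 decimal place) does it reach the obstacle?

No — it strikes the obstacle at 9.0 m/s

39 km/h ÷ 3.6 = 10.8333 m/s.
Reaction distance = 10.8333 × 1.83 = 19.825 m.
Braking distance needed to stop: v²/(2a) = 117.360 / 8.600 = 13.647 m, so total needed = 19.825 + 13.647 = 33.472 m > 24 m — it cannot stop.
Distance remaining when braking begins: 24 − 19.825 = 4.175 m.
v² = v₀² − 2a·d = 117.360 − 2 × 4.300 × 4.175 = 81.455 m²/s².
v = √81.455 = 9.025 m/s.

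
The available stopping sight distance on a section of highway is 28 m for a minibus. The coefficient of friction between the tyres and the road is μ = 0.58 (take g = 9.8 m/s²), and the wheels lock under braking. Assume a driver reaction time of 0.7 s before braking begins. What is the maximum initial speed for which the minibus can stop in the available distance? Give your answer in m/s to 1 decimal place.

Maximum speed ≈ 14.3 m/s

a = μg = 0.58 × 9.8 = 5.684 m/s².
Stopping distance: v·t_r + v²/(2a) = 28 with t_r = 0.7 s and a = 5.684 m/s².
So v² + 7.958 v − 318.30 = 0.
Positive root: v = −a·t_r + √((a·t_r)² + 2a·d) = −3.979 + √(15.832 + 318.30) = 14.3003 m/s.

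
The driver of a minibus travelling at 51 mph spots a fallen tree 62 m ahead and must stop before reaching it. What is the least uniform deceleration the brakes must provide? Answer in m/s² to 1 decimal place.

Required deceleration ≈ 4.2 m/s²

51 mph × 0.44704 = 22.7990 m/s.
v² = 2a·d ⇒ a = v²/(2d) = 22.7990² / (2 × 62.000) = 519.794 / 124.000 = 4.1919 m/s².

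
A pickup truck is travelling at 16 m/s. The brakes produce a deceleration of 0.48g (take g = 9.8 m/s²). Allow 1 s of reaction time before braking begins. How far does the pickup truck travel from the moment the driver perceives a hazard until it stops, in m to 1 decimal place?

a = 0.48 × 9.8 = 4.704 m/s².
Reaction distance = v·t_r = 16.0000 × 1 = 16.000 m.
Braking distance = v²/(2a) = 16.0000² / (2 × 4.704) = 256.000 / 9.408 = 27.211 m.
Total = 16.000 + 27.211 = 43.211 m.

Total stopping distance ≈ 43.2 m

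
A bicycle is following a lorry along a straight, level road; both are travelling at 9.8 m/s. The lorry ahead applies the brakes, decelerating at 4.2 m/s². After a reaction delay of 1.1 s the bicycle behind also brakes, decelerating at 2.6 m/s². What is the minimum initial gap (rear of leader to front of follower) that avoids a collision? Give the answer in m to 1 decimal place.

Minimum gap ≈ 17.8 m

Leader travels v²/(2a_L) = 96.040 / 8.400 = 11.433 m before stopping.
Follower covers v·t_r = 9.8000 × 1.1 = 10.780 m while reacting, then v²/(2a_F) = 96.040 / 5.200 = 18.469 m while braking, for a total of 10.780 + 18.469 = 29.249 m.
Since a_F ≤ a_L and the follower starts braking later, the follower is never slower than the leader, so the closest approach is when both have stopped.
Minimum gap = 29.249 − 11.433 = 17.816 m.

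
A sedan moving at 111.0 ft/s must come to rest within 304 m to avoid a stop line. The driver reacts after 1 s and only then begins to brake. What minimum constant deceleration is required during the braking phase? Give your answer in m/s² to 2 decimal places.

111 ft/s × 0.3048 = 33.8328 m/s.
Distance covered during reaction = 33.8328 × 1 = 33.833 m.
Distance available for braking: 304 − 33.833 = 270.167 m.
v² = 2a·d ⇒ a = v²/(2d) = 33.8328² / (2 × 270.167) = 1144.658 / 540.334 = 2.1184 m/s².

Required deceleration ≈ 2.12 m/s²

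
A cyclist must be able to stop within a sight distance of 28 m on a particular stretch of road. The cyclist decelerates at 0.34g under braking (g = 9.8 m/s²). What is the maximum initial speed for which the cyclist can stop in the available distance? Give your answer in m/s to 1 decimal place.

Maximum speed ≈ 13.7 m/s

a = 0.34 × 9.8 = 3.332 m/s².
v²/(2a) = d ⇒ v = √(2 × 3.332 × 28) = √186.59 = 13.6598 m/s.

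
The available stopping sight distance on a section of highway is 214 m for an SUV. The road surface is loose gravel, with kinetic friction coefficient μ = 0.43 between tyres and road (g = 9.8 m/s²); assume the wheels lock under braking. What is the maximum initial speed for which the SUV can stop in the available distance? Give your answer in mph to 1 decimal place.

Maximum speed ≈ 95.0 mph

a = μg = 0.43 × 9.8 = 4.214 m/s².
v²/(2a) = d ⇒ v = √(2 × 4.214 × 214) = √1803.59 = 42.4687 m/s.
42.4687 m/s ÷ 0.44704 = 95.000 mph.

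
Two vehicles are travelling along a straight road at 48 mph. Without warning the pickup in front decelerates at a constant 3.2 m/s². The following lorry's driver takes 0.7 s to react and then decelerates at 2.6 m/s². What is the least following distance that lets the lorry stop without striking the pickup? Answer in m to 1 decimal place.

48 mph × 0.44704 = 21.4579 m/s.
Leader travels v²/(2a_L) = 460.441 / 6.400 = 71.944 m before stopping.
Follower covers v·t_r = 21.4579 × 0.7 = 15.021 m while reacting, then v²/(2a_F) = 460.441 / 5.200 = 88.546 m while braking, for a total of 15.021 + 88.546 = 103.567 m.
Since a_F ≤ a_L and the follower starts braking later, the follower is never slower than the leader, so the closest approach is when both have stopped.
Minimum gap = 103.567 − 71.944 = 31.623 m.

Minimum gap ≈ 31.6 m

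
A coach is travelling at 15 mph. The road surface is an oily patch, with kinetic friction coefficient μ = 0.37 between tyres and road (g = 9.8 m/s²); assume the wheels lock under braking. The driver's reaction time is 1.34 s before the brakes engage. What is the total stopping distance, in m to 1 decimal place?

Total stopping distance ≈ 15.2 m

15 mph × 0.44704 = 6.7056 m/s.
a = μg = 0.37 × 9.8 = 3.626 m/s².
Reaction distance = v·t_r = 6.7056 × 1.34 = 8.986 m.
Braking distance = v²/(2a) = 6.7056² / (2 × 3.626) = 44.965 / 7.252 = 6.200 m.
Total = 8.986 + 6.200 = 15.186 m.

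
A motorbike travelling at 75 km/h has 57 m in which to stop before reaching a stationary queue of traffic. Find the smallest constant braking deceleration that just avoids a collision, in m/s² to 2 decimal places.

75 km/h ÷ 3.6 = 20.8333 m/s.
v² = 2a·d ⇒ a = v²/(2d) = 20.8333² / (2 × 57.000) = 434.026 / 114.000 = 3.8072 m/s².

Required deceleration ≈ 3.81 m/s²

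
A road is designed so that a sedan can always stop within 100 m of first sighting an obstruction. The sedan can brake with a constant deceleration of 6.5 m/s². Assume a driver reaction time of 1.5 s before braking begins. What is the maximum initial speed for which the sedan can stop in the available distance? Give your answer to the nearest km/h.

Maximum speed ≈ 99 km/h

Stopping distance: v·t_r + v²/(2a) = 100 with t_r = 1.5 s and a = 6.500 m/s².
So v² + 19.500 v − 1300.00 = 0.
Positive root: v = −a·t_r + √((a·t_r)² + 2a·d) = −9.750 + √(95.062 + 1300.00) = 27.6005 m/s.
27.6005 m/s × 3.6 = 99.362 km/h.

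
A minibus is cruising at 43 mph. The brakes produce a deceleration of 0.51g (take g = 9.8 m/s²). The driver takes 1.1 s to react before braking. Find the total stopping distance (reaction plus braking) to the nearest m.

Total stopping distance ≈ 58 m

43 mph × 0.44704 = 19.2227 m/s.
a = 0.51 × 9.8 = 4.998 m/s².
Reaction distance = v·t_r = 19.2227 × 1.1 = 21.145 m.
Braking distance = v²/(2a) = 19.2227² / (2 × 4.998) = 369.512 / 9.996 = 36.966 m.
Total = 21.145 + 36.966 = 58.111 m.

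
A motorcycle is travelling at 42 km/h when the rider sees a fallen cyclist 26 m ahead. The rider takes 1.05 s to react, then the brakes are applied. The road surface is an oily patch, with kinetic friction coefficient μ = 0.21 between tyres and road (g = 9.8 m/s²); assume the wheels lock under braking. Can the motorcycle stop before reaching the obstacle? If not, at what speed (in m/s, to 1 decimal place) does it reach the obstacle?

No — it strikes the obstacle at 8.9 m/s

42 km/h ÷ 3.6 = 11.6667 m/s.
a = μg = 0.21 × 9.8 = 2.058 m/s².
Reaction distance = 11.6667 × 1.05 = 12.250 m.
Braking distance needed to stop: v²/(2a) = 136.112 / 4.116 = 33.069 m, so total needed = 12.250 + 33.069 = 45.319 m > 26 m — it cannot stop.
Distance remaining when braking begins: 26 − 12.250 = 13.750 m.
v² = v₀² − 2a·d = 136.112 − 2 × 2.058 × 13.750 = 79.517 m²/s².
v = √79.517 = 8.917 m/s.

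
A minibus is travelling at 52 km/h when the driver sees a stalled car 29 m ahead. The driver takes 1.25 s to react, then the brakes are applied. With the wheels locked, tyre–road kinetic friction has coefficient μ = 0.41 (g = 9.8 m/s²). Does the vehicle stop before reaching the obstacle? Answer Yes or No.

No

52 km/h ÷ 3.6 = 14.4444 m/s.
a = μg = 0.41 × 9.8 = 4.018 m/s².
Reaction distance = 14.4444 × 1.25 = 18.055 m.
Braking distance = v²/(2a) = 208.641 / 8.036 = 25.963 m.
Total stopping distance = 18.055 + 25.963 = 44.018 m, vs 29 m available — it cannot stop in time and overshoots by 44.018 − 29 = 15.018 m.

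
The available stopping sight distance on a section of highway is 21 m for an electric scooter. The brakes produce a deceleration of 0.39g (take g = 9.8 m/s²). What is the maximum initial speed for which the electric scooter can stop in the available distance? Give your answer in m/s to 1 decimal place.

Maximum speed ≈ 12.7 m/s

a = 0.39 × 9.8 = 3.822 m/s².
v²/(2a) = d ⇒ v = √(2 × 3.822 × 21) = √160.52 = 12.6696 m/s.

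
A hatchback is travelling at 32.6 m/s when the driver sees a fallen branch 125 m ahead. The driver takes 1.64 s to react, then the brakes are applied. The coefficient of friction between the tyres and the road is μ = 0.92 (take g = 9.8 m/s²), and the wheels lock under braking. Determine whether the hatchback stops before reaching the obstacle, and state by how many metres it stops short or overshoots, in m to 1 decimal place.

Yes — it stops 12.6 m short of the obstacle

a = μg = 0.92 × 9.8 = 9.016 m/s².
Reaction distance = 32.6000 × 1.64 = 53.464 m.
Braking distance = v²/(2a) = 1062.760 / 18.032 = 58.937 m.
Total stopping distance = 53.464 + 58.937 = 112.401 m, vs 125 m available — it stops with 125 − 112.401 = 12.599 m to spare.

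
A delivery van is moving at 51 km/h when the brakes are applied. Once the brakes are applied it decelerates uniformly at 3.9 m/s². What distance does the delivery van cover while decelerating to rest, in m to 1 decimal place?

Braking distance ≈ 25.7 m

51 km/h ÷ 3.6 = 14.1667 m/s.
Braking distance = v²/(2a) = 14.1667² / (2 × 3.900) = 200.695 / 7.800 = 25.730 m.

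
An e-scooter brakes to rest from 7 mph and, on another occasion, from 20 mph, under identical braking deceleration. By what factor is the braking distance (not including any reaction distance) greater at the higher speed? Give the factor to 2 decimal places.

Braking distance d = v²/(2a), so with a fixed, d ∝ v².
Factor = (20/7)² = 2.8571² = 8.1630.

Factor ≈ 8.16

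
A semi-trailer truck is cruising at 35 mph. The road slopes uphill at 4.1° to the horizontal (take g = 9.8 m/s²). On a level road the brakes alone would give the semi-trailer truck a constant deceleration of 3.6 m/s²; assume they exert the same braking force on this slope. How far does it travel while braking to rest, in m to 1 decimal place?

35 mph × 0.44704 = 15.6464 m/s.
Gravity along the uphill slope adds to the braking deceleration: a_eff = 3.600 + 9.8·sin 4.1° = 3.600 + 0.701 = 4.301 m/s².
Braking distance = v²/(2a) = 15.6464² / (2 × 4.301) = 244.810 / 8.602 = 28.460 m.

Braking distance ≈ 28.5 m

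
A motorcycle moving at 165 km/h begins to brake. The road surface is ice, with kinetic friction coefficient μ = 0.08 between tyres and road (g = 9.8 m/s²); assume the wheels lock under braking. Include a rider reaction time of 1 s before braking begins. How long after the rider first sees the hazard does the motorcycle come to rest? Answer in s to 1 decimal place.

Total time ≈ 59.5 s

165 km/h ÷ 3.6 = 45.8333 m/s.
a = μg = 0.08 × 9.8 = 0.784 m/s².
Braking time = v/a = 45.8333 / 0.784 = 58.461 s.
Total = 1 + 58.461 = 59.461 s.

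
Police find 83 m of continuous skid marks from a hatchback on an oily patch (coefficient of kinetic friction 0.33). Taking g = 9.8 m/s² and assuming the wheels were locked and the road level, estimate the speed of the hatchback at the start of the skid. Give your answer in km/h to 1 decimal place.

Initial speed ≈ 83.4 km/h

Deceleration a = μg = 0.33 × 9.8 = 3.234 m/s².
v = √(2a·d) = √(2 × 3.234 × 83) = √536.844 = 23.1699 m/s.
= 23.1699 × 3.6 = 83.412 km/h.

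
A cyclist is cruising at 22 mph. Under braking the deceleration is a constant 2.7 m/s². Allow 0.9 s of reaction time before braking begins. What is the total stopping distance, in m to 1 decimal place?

22 mph × 0.44704 = 9.8349 m/s.
Reaction distance = v·t_r = 9.8349 × 0.9 = 8.851 m.
Braking distance = v²/(2a) = 9.8349² / (2 × 2.700) = 96.725 / 5.400 = 17.912 m.
Total = 8.851 + 17.912 = 26.763 m.

Total stopping distance ≈ 26.8 m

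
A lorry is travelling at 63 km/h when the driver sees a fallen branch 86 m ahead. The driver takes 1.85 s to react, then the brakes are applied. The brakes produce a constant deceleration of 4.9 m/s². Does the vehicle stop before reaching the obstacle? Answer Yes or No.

Yes

63 km/h ÷ 3.6 = 17.5000 m/s.
Reaction distance = 17.5000 × 1.85 = 32.375 m.
Braking distance = v²/(2a) = 306.250 / 9.800 = 31.250 m.
Total stopping distance = 32.375 + 31.250 = 63.625 m, vs 86 m available — it stops with 86 − 63.625 = 22.375 m to spare.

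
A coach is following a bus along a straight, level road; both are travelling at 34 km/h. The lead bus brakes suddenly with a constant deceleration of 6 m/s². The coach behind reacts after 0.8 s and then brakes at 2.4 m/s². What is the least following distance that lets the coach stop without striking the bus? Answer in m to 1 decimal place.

34 km/h ÷ 3.6 = 9.4444 m/s.
Leader travels v²/(2a_L) = 89.197 / 12.000 = 7.433 m before stopping.
Follower covers v·t_r = 9.4444 × 0.8 = 7.556 m while reacting, then v²/(2a_F) = 89.197 / 4.800 = 18.583 m while braking, for a total of 7.556 + 18.583 = 26.139 m.
Since a_F ≤ a_L and the follower starts braking later, the follower is never slower than the leader, so the closest approach is when both have stopped.
Minimum gap = 26.139 − 7.433 = 18.706 m.

Minimum gap ≈ 18.7 m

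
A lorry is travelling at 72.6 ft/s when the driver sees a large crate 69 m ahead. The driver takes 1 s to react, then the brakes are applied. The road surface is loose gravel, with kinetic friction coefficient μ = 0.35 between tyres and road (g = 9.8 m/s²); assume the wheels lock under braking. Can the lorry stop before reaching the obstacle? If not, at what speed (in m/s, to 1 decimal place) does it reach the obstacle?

72.6 ft/s × 0.3048 = 22.1285 m/s.
a = μg = 0.35 × 9.8 = 3.430 m/s².
Reaction distance = 22.1285 × 1 = 22.128 m.
Braking distance needed to stop: v²/(2a) = 489.671 / 6.860 = 71.381 m, so total needed = 22.128 + 71.381 = 93.509 m > 69 m — it cannot stop.
Distance remaining when braking begins: 69 − 22.128 = 46.872 m.
v² = v₀² − 2a·d = 489.671 − 2 × 3.430 × 46.872 = 168.129 m²/s².
v = √168.129 = 12.966 m/s.

No — it strikes the obstacle at 13.0 m/s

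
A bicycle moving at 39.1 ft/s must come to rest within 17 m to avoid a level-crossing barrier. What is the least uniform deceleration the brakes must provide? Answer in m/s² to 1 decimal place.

39.1 ft/s × 0.3048 = 11.9177 m/s.
v² = 2a·d ⇒ a = v²/(2d) = 11.9177² / (2 × 17.000) = 142.032 / 34.000 = 4.1774 m/s².

Required deceleration ≈ 4.2 m/s²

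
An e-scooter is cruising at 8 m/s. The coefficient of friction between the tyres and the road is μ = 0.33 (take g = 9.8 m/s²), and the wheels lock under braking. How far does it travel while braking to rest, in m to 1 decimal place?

Braking distance ≈ 9.9 m

a = μg = 0.33 × 9.8 = 3.234 m/s².
Braking distance = v²/(2a) = 8.0000² / (2 × 3.234) = 64.000 / 6.468 = 9.895 m.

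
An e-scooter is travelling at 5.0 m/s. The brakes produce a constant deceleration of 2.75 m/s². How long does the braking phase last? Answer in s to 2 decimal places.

Braking time ≈ 1.82 s

Braking time = v/a = 5.0000 / 2.750 = 1.818 s.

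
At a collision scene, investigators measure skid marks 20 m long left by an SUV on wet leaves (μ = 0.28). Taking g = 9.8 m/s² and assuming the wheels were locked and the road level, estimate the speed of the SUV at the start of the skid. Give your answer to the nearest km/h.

Initial speed ≈ 38 km/h

Deceleration a = μg = 0.28 × 9.8 = 2.744 m/s².
v = √(2a·d) = √(2 × 2.744 × 20) = √109.760 = 10.4766 m/s.
= 10.4766 × 3.6 = 37.716 km/h.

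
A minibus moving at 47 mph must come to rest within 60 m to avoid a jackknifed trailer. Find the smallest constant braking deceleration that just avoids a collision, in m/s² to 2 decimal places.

Required deceleration ≈ 3.68 m/s²

47 mph × 0.44704 = 21.0109 m/s.
v² = 2a·d ⇒ a = v²/(2d) = 21.0109² / (2 × 60.000) = 441.458 / 120.000 = 3.6788 m/s².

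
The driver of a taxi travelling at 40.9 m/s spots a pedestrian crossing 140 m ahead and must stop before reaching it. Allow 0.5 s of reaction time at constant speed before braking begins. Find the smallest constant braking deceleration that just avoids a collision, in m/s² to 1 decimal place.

Distance covered during reaction = 40.9000 × 0.5 = 20.450 m.
Distance available for braking: 140 − 20.450 = 119.550 m.
v² = 2a·d ⇒ a = v²/(2d) = 40.9000² / (2 × 119.550) = 1672.810 / 239.100 = 6.9963 m/s².

Required deceleration ≈ 7.0 m/s²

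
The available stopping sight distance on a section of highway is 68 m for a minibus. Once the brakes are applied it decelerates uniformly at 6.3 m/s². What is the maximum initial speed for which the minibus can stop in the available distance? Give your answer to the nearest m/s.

v²/(2a) = d ⇒ v = √(2 × 6.300 × 68) = √856.80 = 29.2711 m/s.

Maximum speed ≈ 29 m/s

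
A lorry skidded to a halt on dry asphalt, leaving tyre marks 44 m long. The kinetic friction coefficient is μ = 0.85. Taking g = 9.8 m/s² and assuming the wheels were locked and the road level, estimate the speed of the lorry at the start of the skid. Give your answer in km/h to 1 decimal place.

Initial speed ≈ 97.5 km/h

Deceleration a = μg = 0.85 × 9.8 = 8.330 m/s².
v = √(2a·d) = √(2 × 8.330 × 44) = √733.040 = 27.0747 m/s.
= 27.0747 × 3.6 = 97.469 km/h.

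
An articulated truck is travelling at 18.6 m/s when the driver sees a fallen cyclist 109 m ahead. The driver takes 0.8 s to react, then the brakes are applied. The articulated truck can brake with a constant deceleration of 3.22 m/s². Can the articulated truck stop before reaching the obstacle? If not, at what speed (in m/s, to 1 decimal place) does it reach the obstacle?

Yes — it stops about 40.4 m short of the obstacle, so it never reaches it

Reaction distance = 18.6000 × 0.8 = 14.880 m.
Braking distance = v²/(2a) = 345.960 / 6.440 = 53.720 m.
Total stopping distance = 14.880 + 53.720 = 68.600 m, vs 109 m available — it stops with 109 − 68.600 = 40.400 m to spare.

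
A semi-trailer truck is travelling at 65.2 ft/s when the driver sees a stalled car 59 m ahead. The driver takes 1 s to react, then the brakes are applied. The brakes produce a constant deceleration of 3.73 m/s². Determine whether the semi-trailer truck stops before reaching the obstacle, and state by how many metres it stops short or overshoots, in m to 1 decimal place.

65.2 ft/s × 0.3048 = 19.8730 m/s.
Reaction distance = 19.8730 × 1 = 19.873 m.
Braking distance = v²/(2a) = 394.936 / 7.460 = 52.940 m.
Total stopping distance = 19.873 + 52.940 = 72.813 m, vs 59 m available — it cannot stop in time and overshoots by 72.813 − 59 = 13.813 m.

No — it overshoots by 13.8 m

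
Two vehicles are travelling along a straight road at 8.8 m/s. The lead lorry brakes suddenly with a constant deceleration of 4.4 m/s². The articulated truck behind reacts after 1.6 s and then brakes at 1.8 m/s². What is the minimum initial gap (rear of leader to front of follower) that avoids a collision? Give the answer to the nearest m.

Minimum gap ≈ 27 m

Leader travels v²/(2a_L) = 77.440 / 8.800 = 8.800 m before stopping.
Follower covers v·t_r = 8.8000 × 1.6 = 14.080 m while reacting, then v²/(2a_F) = 77.440 / 3.600 = 21.511 m while braking, for a total of 14.080 + 21.511 = 35.591 m.
Since a_F ≤ a_L and the follower starts braking later, the follower is never slower than the leader, so the closest approach is when both have stopped.
Minimum gap = 35.591 − 8.800 = 26.791 m.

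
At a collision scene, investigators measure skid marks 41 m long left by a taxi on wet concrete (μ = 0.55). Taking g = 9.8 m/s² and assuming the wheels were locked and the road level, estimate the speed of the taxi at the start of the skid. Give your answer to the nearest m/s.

Deceleration a = μg = 0.55 × 9.8 = 5.390 m/s².
v = √(2a·d) = √(2 × 5.390 × 41) = √441.980 = 21.0233 m/s.

Initial speed ≈ 21 m/s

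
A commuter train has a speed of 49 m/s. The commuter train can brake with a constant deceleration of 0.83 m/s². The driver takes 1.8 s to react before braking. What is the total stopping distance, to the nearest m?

Reaction distance = v·t_r = 49.0000 × 1.8 = 88.200 m.
Braking distance = v²/(2a) = 49.0000² / (2 × 0.830) = 2401.000 / 1.660 = 1446.386 m.
Total = 88.200 + 1446.386 = 1534.586 m.

Total stopping distance ≈ 1535 m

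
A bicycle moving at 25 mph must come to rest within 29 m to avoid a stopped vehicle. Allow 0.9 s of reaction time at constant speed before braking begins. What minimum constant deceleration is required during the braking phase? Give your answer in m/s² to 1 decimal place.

25 mph × 0.44704 = 11.1760 m/s.
Distance covered during reaction = 11.1760 × 0.9 = 10.058 m.
Distance available for braking: 29 − 10.058 = 18.942 m.
v² = 2a·d ⇒ a = v²/(2d) = 11.1760² / (2 × 18.942) = 124.903 / 37.884 = 3.2970 m/s².

Required deceleration ≈ 3.3 m/s²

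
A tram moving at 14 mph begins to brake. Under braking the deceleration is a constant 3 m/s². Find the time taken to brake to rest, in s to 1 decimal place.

Braking time ≈ 2.1 s

14 mph × 0.44704 = 6.2586 m/s.
Braking time = v/a = 6.2586 / 3.000 = 2.086 s.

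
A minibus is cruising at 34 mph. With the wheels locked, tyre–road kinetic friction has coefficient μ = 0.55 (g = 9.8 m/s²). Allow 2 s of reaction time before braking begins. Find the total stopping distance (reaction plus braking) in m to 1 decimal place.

Total stopping distance ≈ 51.8 m

34 mph × 0.44704 = 15.1994 m/s.
a = μg = 0.55 × 9.8 = 5.390 m/s².
Reaction distance = v·t_r = 15.1994 × 2 = 30.399 m.
Braking distance = v²/(2a) = 15.1994² / (2 × 5.390) = 231.022 / 10.780 = 21.431 m.
Total = 30.399 + 21.431 = 51.830 m.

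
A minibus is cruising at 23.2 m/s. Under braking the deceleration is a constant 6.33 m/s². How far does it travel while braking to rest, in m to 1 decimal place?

Braking distance = v²/(2a) = 23.2000² / (2 × 6.330) = 538.240 / 12.660 = 42.515 m.

Braking distance ≈ 42.5 m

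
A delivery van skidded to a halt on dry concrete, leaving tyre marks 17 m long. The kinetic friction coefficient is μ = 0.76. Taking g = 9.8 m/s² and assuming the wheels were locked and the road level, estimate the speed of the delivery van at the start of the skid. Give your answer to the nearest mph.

Deceleration a = μg = 0.76 × 9.8 = 7.448 m/s².
v = √(2a·d) = √(2 × 7.448 × 17) = √253.232 = 15.9133 m/s.
= 15.9133 ÷ 0.44704 = 35.597 mph.

Initial speed ≈ 36 mph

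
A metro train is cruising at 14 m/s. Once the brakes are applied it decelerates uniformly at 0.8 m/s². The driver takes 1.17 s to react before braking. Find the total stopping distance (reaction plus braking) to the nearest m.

Total stopping distance ≈ 139 m

Reaction distance = v·t_r = 14.0000 × 1.17 = 16.380 m.
Braking distance = v²/(2a) = 14.0000² / (2 × 0.800) = 196.000 / 1.600 = 122.500 m.
Total = 16.380 + 122.500 = 138.880 m.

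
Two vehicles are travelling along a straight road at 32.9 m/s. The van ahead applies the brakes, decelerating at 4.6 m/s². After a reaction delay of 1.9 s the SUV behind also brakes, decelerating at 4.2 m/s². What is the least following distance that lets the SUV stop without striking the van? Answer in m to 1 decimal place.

Minimum gap ≈ 73.7 m

Leader travels v²/(2a_L) = 1082.410 / 9.200 = 117.653 m before stopping.
Follower covers v·t_r = 32.9000 × 1.9 = 62.510 m while reacting, then v²/(2a_F) = 1082.410 / 8.400 = 128.858 m while braking, for a total of 62.510 + 128.858 = 191.368 m.
Since a_F ≤ a_L and the follower starts braking later, the follower is never slower than the leader, so the closest approach is when both have stopped.
Minimum gap = 191.368 − 117.653 = 73.715 m.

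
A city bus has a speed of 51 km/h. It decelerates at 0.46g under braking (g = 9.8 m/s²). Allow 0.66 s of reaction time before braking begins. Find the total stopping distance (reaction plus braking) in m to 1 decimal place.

51 km/h ÷ 3.6 = 14.1667 m/s.
a = 0.46 × 9.8 = 4.508 m/s².
Reaction distance = v·t_r = 14.1667 × 0.66 = 9.350 m.
Braking distance = v²/(2a) = 14.1667² / (2 × 4.508) = 200.695 / 9.016 = 22.260 m.
Total = 9.350 + 22.260 = 31.610 m.

Total stopping distance ≈ 31.6 m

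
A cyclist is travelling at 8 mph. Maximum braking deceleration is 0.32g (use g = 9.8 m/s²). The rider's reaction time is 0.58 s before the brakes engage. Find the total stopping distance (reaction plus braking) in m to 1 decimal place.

8 mph × 0.44704 = 3.5763 m/s.
a = 0.32 × 9.8 = 3.136 m/s².
Reaction distance = v·t_r = 3.5763 × 0.58 = 2.074 m.
Braking distance = v²/(2a) = 3.5763² / (2 × 3.136) = 12.790 / 6.272 = 2.039 m.
Total = 2.074 + 2.039 = 4.113 m.

Total stopping distance ≈ 4.1 m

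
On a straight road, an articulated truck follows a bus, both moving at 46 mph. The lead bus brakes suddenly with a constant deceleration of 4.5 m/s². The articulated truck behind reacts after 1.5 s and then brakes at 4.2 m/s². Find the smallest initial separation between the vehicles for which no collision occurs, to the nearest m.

46 mph × 0.44704 = 20.5638 m/s.
Leader travels v²/(2a_L) = 422.870 / 9.000 = 46.986 m before stopping.
Follower covers v·t_r = 20.5638 × 1.5 = 30.846 m while reacting, then v²/(2a_F) = 422.870 / 8.400 = 50.342 m while braking, for a total of 30.846 + 50.342 = 81.188 m.
Since a_F ≤ a_L and the follower starts braking later, the follower is never slower than the leader, so the closest approach is when both have stopped.
Minimum gap = 81.188 − 46.986 = 34.202 m.

Minimum gap ≈ 34 m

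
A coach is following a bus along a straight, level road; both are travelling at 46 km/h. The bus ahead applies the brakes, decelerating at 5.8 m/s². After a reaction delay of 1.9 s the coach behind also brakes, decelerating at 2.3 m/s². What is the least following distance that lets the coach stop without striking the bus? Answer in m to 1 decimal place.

Minimum gap ≈ 45.7 m

46 km/h ÷ 3.6 = 12.7778 m/s.
Leader travels v²/(2a_L) = 163.272 / 11.600 = 14.075 m before stopping.
Follower covers v·t_r = 12.7778 × 1.9 = 24.278 m while reacting, then v²/(2a_F) = 163.272 / 4.600 = 35.494 m while braking, for a total of 24.278 + 35.494 = 59.772 m.
Since a_F ≤ a_L and the follower starts braking later, the follower is never slower than the leader, so the closest approach is when both have stopped.
Minimum gap = 59.772 − 14.075 = 45.697 m.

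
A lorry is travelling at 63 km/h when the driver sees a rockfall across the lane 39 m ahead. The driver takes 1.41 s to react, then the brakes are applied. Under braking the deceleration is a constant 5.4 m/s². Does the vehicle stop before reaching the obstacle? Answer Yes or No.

No

63 km/h ÷ 3.6 = 17.5000 m/s.
Reaction distance = 17.5000 × 1.41 = 24.675 m.
Braking distance = v²/(2a) = 306.250 / 10.800 = 28.356 m.
Total stopping distance = 24.675 + 28.356 = 53.031 m, vs 39 m available — it cannot stop in time and overshoots by 53.031 − 39 = 14.031 m.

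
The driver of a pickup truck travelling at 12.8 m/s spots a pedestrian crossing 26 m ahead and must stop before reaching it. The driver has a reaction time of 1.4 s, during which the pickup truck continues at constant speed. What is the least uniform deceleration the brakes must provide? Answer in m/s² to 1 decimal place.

Distance covered during reaction = 12.8000 × 1.4 = 17.920 m.
Distance available for braking: 26 − 17.920 = 8.080 m.
v² = 2a·d ⇒ a = v²/(2d) = 12.8000² / (2 × 8.080) = 163.840 / 16.160 = 10.1386 m/s².

Required deceleration ≈ 10.1 m/s²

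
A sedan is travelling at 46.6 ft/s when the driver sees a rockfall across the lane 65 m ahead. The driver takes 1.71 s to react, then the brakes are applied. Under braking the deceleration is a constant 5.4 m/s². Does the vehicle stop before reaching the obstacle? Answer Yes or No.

46.6 ft/s × 0.3048 = 14.2037 m/s.
Reaction distance = 14.2037 × 1.71 = 24.288 m.
Braking distance = v²/(2a) = 201.745 / 10.800 = 18.680 m.
Total stopping distance = 24.288 + 18.680 = 42.968 m, vs 65 m available — it stops with 65 − 42.968 = 22.032 m to spare.

Yes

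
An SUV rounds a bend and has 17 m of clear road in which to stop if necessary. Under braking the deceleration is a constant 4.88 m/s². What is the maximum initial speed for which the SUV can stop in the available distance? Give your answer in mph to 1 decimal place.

v²/(2a) = d ⇒ v = √(2 × 4.880 × 17) = √165.92 = 12.8810 m/s.
12.8810 m/s ÷ 0.44704 = 28.814 mph.

Maximum speed ≈ 28.8 mph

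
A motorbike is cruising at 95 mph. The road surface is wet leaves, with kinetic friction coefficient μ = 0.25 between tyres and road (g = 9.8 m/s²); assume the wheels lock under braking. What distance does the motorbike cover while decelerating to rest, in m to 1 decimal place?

95 mph × 0.44704 = 42.4688 m/s.
a = μg = 0.25 × 9.8 = 2.450 m/s².
Braking distance = v²/(2a) = 42.4688² / (2 × 2.450) = 1803.599 / 4.900 = 368.081 m.

Braking distance ≈ 368.1 m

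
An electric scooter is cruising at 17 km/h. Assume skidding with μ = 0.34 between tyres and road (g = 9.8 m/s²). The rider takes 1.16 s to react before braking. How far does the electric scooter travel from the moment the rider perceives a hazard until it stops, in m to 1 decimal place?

Total stopping distance ≈ 8.8 m

17 km/h ÷ 3.6 = 4.7222 m/s.
a = μg = 0.34 × 9.8 = 3.332 m/s².
Reaction distance = v·t_r = 4.7222 × 1.16 = 5.478 m.
Braking distance = v²/(2a) = 4.7222² / (2 × 3.332) = 22.299 / 6.664 = 3.346 m.
Total = 5.478 + 3.346 = 8.824 m.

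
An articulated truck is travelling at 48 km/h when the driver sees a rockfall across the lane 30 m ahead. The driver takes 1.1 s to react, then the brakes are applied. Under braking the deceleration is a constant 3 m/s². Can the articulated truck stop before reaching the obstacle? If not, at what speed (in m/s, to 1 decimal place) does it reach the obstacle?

48 km/h ÷ 3.6 = 13.3333 m/s.
Reaction distance = 13.3333 × 1.1 = 14.667 m.
Braking distance needed to stop: v²/(2a) = 177.777 / 6.000 = 29.629 m, so total needed = 14.667 + 29.629 = 44.296 m > 30 m — it cannot stop.
Distance remaining when braking begins: 30 − 14.667 = 15.333 m.
v² = v₀² − 2a·d = 177.777 − 2 × 3.000 × 15.333 = 85.779 m²/s².
v = √85.779 = 9.262 m/s.

No — it strikes the obstacle at 9.3 m/s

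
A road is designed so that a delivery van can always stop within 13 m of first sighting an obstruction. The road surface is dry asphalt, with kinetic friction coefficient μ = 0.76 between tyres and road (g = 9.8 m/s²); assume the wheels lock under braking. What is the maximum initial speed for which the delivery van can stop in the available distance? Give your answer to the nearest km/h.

a = μg = 0.76 × 9.8 = 7.448 m/s².
v²/(2a) = d ⇒ v = √(2 × 7.448 × 13) = √193.65 = 13.9158 m/s.
13.9158 m/s × 3.6 = 50.097 km/h.

Maximum speed ≈ 50 km/h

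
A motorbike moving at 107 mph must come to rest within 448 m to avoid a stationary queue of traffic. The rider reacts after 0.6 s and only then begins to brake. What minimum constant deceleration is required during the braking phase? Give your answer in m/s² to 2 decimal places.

107 mph × 0.44704 = 47.8333 m/s.
Distance covered during reaction = 47.8333 × 0.6 = 28.700 m.
Distance available for braking: 448 − 28.700 = 419.300 m.
v² = 2a·d ⇒ a = v²/(2d) = 47.8333² / (2 × 419.300) = 2288.025 / 838.600 = 2.7284 m/s².

Required deceleration ≈ 2.73 m/s²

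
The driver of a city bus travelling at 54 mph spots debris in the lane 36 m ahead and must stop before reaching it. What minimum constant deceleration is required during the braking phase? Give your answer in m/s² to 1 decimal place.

54 mph × 0.44704 = 24.1402 m/s.
v² = 2a·d ⇒ a = v²/(2d) = 24.1402² / (2 × 36.000) = 582.749 / 72.000 = 8.0937 m/s².

Required deceleration ≈ 8.1 m/s²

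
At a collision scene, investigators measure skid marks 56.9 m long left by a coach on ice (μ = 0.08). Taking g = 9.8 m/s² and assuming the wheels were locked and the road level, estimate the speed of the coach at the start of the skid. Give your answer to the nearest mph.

Initial speed ≈ 21 mph

Deceleration a = μg = 0.08 × 9.8 = 0.784 m/s².
v = √(2a·d) = √(2 × 0.784 × 56.9) = √89.219 = 9.4456 m/s.
= 9.4456 ÷ 0.44704 = 21.129 mph.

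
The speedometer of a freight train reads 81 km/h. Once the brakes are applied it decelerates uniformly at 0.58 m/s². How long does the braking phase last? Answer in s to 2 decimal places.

Braking time ≈ 38.79 s

81 km/h ÷ 3.6 = 22.5000 m/s.
Braking time = v/a = 22.5000 / 0.580 = 38.793 s.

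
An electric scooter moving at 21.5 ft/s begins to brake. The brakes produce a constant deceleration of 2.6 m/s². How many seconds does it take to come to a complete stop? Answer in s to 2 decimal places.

Braking time ≈ 2.52 s

21.5 ft/s × 0.3048 = 6.5532 m/s.
Braking time = v/a = 6.5532 / 2.600 = 2.520 s.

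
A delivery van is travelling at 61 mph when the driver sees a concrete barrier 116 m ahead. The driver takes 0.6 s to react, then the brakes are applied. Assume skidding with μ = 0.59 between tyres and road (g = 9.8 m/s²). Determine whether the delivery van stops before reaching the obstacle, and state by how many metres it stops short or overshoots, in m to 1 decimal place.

Yes — it stops 35.3 m short of the obstacle

61 mph × 0.44704 = 27.2694 m/s.
a = μg = 0.59 × 9.8 = 5.782 m/s².
Reaction distance = 27.2694 × 0.6 = 16.362 m.
Braking distance = v²/(2a) = 743.620 / 11.564 = 64.305 m.
Total stopping distance = 16.362 + 64.305 = 80.667 m, vs 116 m available — it stops with 116 − 80.667 = 35.333 m to spare.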